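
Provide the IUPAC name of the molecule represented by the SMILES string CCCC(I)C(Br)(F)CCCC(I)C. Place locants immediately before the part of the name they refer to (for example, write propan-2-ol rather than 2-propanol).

6-bromo-6-fluoro-2,7-diiododecane

The longest carbon chain is 10 atoms: the parent is decane.
The numbering direction is chosen so that the substituent locant set {2,6,6,7} is lower than {4,5,5,9} at the first point of difference.
With this numbering: a bromo group at C-6; a fluoro group at C-6; iodo groups at C-2 and C-7.
Prefixes are listed alphabetically: bromo, fluoro, iodo.
The name is 6-bromo-6-fluoro-2,7-diiododecane.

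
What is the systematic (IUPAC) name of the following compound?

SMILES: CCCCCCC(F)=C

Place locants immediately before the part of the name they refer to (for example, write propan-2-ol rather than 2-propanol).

2-fluorooct-1-ene

The longest chain bearing the multiple bond is 8 carbons long (octane).
A C=C double bond in the chain gives the infix -ene-.
Number the chain so that numbering from this end puts the double bond at C-1 rather than C-7.
That gives the double bond between C-1 and C-2; a fluoro group at C-2.
The name is 2-fluorooct-1-ene.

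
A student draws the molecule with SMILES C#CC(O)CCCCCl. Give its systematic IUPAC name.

The longest carbon chain that includes the –OH group and the multiple bond has 7 carbons, so the parent hydride is heptane.
The principal characteristic group is an alcohol (–OH), named with the suffix -ol.
There is one C≡C triple bond, indicated by the ending -yne.
The numbering direction is chosen so that numbering from this end puts the hydroxyl group at C-3 rather than C-5.
With this numbering: the hydroxyl at C-3; the triple bond between C-1 and C-2; a chloro group at C-7.
Assembling the pieces gives 7-chlorohept-1-yn-3-ol.

7-chlorohept-1-yn-3-ol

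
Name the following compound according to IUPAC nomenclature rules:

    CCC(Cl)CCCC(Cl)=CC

The longest carbon chain that includes the multiple bond has 9 carbons, so the parent hydride is nonane.
There is one C=C double bond, indicated by the ending -ene.
The numbering direction is chosen so that numbering from this end puts the double bond at C-2 rather than C-7.
That gives the double bond between C-2 and C-3; chloro groups at C-3 and C-7.
Putting it together: 3,7-dichloronon-2-ene.

3,7-dichloronon-2-ene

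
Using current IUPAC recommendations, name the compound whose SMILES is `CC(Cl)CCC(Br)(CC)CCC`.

The longest carbon chain is 8 atoms: the parent is octane.
Number the chain so that the substituent locant set {2,5,5} is lower than {4,4,7} at the first point of difference.
That gives a bromo group at C-5; a chloro group at C-2; an ethyl group at C-5.
Prefixes are listed alphabetically: bromo, chloro, ethyl.
The name is 5-bromo-2-chloro-5-ethyloctane.

5-bromo-2-chloro-5-ethyloctane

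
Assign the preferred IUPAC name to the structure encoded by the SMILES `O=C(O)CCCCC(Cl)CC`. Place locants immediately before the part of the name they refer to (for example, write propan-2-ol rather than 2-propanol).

Counting along the main chain through the –COOH group gives 8 carbons: the parent is octane.
A carboxylic acid (terminal –COOH) is the principal characteristic group, giving the suffix -oic acid.
The numbering direction is chosen so that the carboxylic acid carbon is C-1 by definition.
That gives a chloro group at C-6.
Assembling the pieces gives 6-chlorooctanoic acid.

6-chlorooctanoic acid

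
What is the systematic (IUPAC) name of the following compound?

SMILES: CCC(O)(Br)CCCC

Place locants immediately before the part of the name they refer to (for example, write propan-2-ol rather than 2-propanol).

The longest chain bearing the –OH group is 7 carbons long (heptane).
The principal characteristic group is an alcohol (–OH), named with the suffix -ol.
Choose the numbering such that numbering from this end puts the hydroxyl group at C-3 rather than C-5.
This places the hydroxyl at C-3; a bromo group at C-3.
The name is 3-bromoheptan-3-ol.

3-bromoheptan-3-ol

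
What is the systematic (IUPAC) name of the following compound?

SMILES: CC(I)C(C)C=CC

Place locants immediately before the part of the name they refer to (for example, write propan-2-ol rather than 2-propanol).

The longest chain bearing the multiple bond is 6 carbons long (hexane).
The chain contains a C=C double bond, so the unsaturation ending is -ene.
Number the chain so that numbering from this end puts the double bond at C-2 rather than C-4.
With this numbering: the double bond between C-2 and C-3; an iodo group at C-5; a methyl group at C-4.
The substituents are ordered alphabetically, ignoring any di-/tri- multipliers.
Assembling the pieces gives 5-iodo-4-methylhex-2-ene.

5-iodo-4-methylhex-2-ene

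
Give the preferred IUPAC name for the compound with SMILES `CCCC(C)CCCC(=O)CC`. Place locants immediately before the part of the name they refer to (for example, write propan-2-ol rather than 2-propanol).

7-methyldecan-3-one

Counting along the main chain through the carbonyl gives 10 carbons: the parent is decane.
A ketone (C=O on an internal carbon) is the principal characteristic group, giving the suffix -one.
Choose the numbering such that numbering from this end puts the carbonyl group at C-3 rather than C-8.
With this numbering: the carbonyl at C-3; a methyl group at C-7.
Assembling the pieces gives 7-methyldecan-3-one.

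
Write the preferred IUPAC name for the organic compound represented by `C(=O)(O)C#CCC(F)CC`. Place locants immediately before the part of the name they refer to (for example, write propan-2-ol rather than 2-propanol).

5-fluorohept-2-ynoic acid

Counting along the main chain through the –COOH group and the multiple bond gives 7 carbons: the parent is heptane.
A carboxylic acid (terminal –COOH) is the principal characteristic group, giving the suffix -oic acid.
The chain contains a C≡C triple bond, so the unsaturation ending is -yne.
Choose the numbering such that the carboxylic acid carbon is C-1 by definition.
This places the triple bond between C-2 and C-3; a fluoro group at C-5.
Putting it together: 5-fluorohept-2-ynoic acid.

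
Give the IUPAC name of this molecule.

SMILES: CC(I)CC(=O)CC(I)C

Counting along the main chain through the carbonyl gives 7 carbons: the parent is heptane.
A ketone (C=O on an internal carbon) is the principal characteristic group, giving the suffix -one.
Both numbering directions give the same locant set; either may be used.
That gives the carbonyl at C-4; iodo groups at C-2 and C-6.
Assembling the pieces gives 2,6-diiodoheptan-4-one.

2,6-diiodoheptan-4-one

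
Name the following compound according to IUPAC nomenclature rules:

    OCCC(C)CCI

5-iodo-3-methylpentan-1-ol

The longest chain bearing the –OH group is 5 carbons long (pentane).
The highest-priority functional group is an alcohol (–OH), so the name ends in -ol.
The numbering direction is chosen so that numbering from this end puts the hydroxyl group at C-1 rather than C-5.
This places the hydroxyl at C-1; an iodo group at C-5; a methyl group at C-3.
Prefixes are listed alphabetically: iodo, methyl.
Assembling the pieces gives 5-iodo-3-methylpentan-1-ol.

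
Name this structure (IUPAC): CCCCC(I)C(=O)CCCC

6-iododecan-5-one

The longest carbon chain that includes the carbonyl has 10 carbons, so the parent hydride is decane.
The highest-priority functional group is a ketone (C=O on an internal carbon), so the name ends in -one.
The numbering direction is chosen so that numbering from this end puts the carbonyl group at C-5 rather than C-6.
This places the carbonyl at C-5; an iodo group at C-6.
Putting it together: 6-iododecan-5-one.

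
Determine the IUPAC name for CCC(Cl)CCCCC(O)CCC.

Counting along the main chain through the –OH group gives 11 carbons: the parent is undecane.
The highest-priority functional group is an alcohol (–OH), so the name ends in -ol.
Choose the numbering such that numbering from this end puts the hydroxyl group at C-4 rather than C-8.
That gives the hydroxyl at C-4; a chloro group at C-9.
Putting it together: 9-chloroundecan-4-ol.

9-chloroundecan-4-ol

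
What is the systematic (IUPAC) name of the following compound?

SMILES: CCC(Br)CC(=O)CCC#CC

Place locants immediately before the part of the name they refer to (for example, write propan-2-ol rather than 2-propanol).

Counting along the main chain through the carbonyl and the multiple bond gives 10 carbons: the parent is decane.
The principal characteristic group is a ketone (C=O on an internal carbon), named with the suffix -one.
The chain contains a C≡C triple bond, so the unsaturation ending is -yne.
Number the chain so that numbering from this end puts the carbonyl group at C-5 rather than C-6.
This places the carbonyl at C-5; the triple bond between C-8 and C-9; a bromo group at C-3.
Assembling the pieces gives 3-bromodec-8-yn-5-one.

3-bromodec-8-yn-5-one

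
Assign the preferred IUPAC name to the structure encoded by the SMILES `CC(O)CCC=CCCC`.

non-5-en-2-ol

The longest carbon chain that includes the –OH group and the multiple bond has 9 carbons, so the parent hydride is nonane.
An alcohol (–OH) is the principal characteristic group, giving the suffix -ol.
A C=C double bond in the chain gives the infix -ene-.
Choose the numbering such that numbering from this end puts the hydroxyl group at C-2 rather than C-8.
That gives the hydroxyl at C-2; the double bond between C-5 and C-6.
Putting it together: non-5-en-2-ol.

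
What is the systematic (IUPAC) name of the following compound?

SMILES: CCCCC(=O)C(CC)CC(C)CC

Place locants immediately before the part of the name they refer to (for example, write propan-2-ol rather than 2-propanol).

6-ethyl-8-methyldecan-5-one

Counting along the main chain through the carbonyl gives 10 carbons: the parent is decane.
The principal characteristic group is a ketone (C=O on an internal carbon), named with the suffix -one.
Number the chain so that numbering from this end puts the carbonyl group at C-5 rather than C-6.
With this numbering: the carbonyl at C-5; an ethyl group at C-6; a methyl group at C-8.
Substituent prefixes are cited in alphabetical order (multiplying prefixes like di-/tri- are ignored for ordering).
Assembling the pieces gives 6-ethyl-8-methyldecan-5-one.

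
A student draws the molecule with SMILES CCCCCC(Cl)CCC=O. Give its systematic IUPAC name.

4-chlorononanal

The longest chain bearing the –CHO group is 9 carbons long (nonane).
The principal characteristic group is an aldehyde (terminal –CHO), named with the suffix -al.
Number the chain so that the aldehyde carbon is C-1 by definition.
With this numbering: a chloro group at C-4.
Putting it together: 4-chlorononanal.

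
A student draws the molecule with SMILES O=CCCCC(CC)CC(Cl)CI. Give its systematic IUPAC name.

The longest chain bearing the –CHO group is 8 carbons long (octane).
The highest-priority functional group is an aldehyde (terminal –CHO), so the name ends in -al.
Number the chain so that the aldehyde carbon is C-1 by definition.
This places a chloro group at C-7; an ethyl group at C-5; an iodo group at C-8.
Substituent prefixes are cited in alphabetical order (multiplying prefixes like di-/tri- are ignored for ordering).
Assembling the pieces gives 7-chloro-5-ethyl-8-iodooctanal.

7-chloro-5-ethyl-8-iodooctanal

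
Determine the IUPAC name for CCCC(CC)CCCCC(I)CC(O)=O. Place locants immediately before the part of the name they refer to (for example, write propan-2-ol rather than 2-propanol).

8-ethyl-3-iodoundecanoic acid

The longest chain bearing the –COOH group is 11 carbons long (undecane).
The principal characteristic group is a carboxylic acid (terminal –COOH), named with the suffix -oic acid.
Number the chain so that the carboxylic acid carbon is C-1 by definition.
This places an ethyl group at C-8; an iodo group at C-3.
Substituent prefixes are cited in alphabetical order (multiplying prefixes like di-/tri- are ignored for ordering).
The name is 8-ethyl-3-iodoundecanoic acid.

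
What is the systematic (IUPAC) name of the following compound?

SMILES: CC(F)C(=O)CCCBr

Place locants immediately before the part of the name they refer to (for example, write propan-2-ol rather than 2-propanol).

Counting along the main chain through the carbonyl gives 6 carbons: the parent is hexane.
A ketone (C=O on an internal carbon) is the principal characteristic group, giving the suffix -one.
Number the chain so that numbering from this end puts the carbonyl group at C-3 rather than C-4.
That gives the carbonyl at C-3; a bromo group at C-6; a fluoro group at C-2.
Substituent prefixes are cited in alphabetical order (multiplying prefixes like di-/tri- are ignored for ordering).
The name is 6-bromo-2-fluorohexan-3-one.

6-bromo-2-fluorohexan-3-one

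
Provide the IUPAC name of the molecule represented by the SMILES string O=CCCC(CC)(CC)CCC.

The longest carbon chain that includes the –CHO group has 7 carbons, so the parent hydride is heptane.
The highest-priority functional group is an aldehyde (terminal –CHO), so the name ends in -al.
Choose the numbering such that the aldehyde carbon is C-1 by definition.
This places two ethyl groups at C-4.
Putting it together: 4,4-diethylheptanal.

4,4-diethylheptanal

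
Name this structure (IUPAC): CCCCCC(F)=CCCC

5-fluorodec-4-ene

The longest chain bearing the multiple bond is 10 carbons long (decane).
A C=C double bond in the chain gives the infix -ene-.
Number the chain so that numbering from this end puts the double bond at C-4 rather than C-6.
That gives the double bond between C-4 and C-5; a fluoro group at C-5.
Assembling the pieces gives 5-fluorodec-4-ene.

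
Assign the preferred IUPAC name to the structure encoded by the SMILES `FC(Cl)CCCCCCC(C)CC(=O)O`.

10-chloro-10-fluoro-3-methyldecanoic acid

Counting along the main chain through the –COOH group gives 10 carbons: the parent is decane.
The highest-priority functional group is a carboxylic acid (terminal –COOH), so the name ends in -oic acid.
Choose the numbering such that the carboxylic acid carbon is C-1 by definition.
That gives a chloro group at C-10; a fluoro group at C-10; a methyl group at C-3.
Prefixes are listed alphabetically: chloro, fluoro, methyl.
Assembling the pieces gives 10-chloro-10-fluoro-3-methyldecanoic acid.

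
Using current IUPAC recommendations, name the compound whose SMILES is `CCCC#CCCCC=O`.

The longest carbon chain that includes the –CHO group and the multiple bond has 9 carbons, so the parent hydride is nonane.
The principal characteristic group is an aldehyde (terminal –CHO), named with the suffix -al.
The chain contains a C≡C triple bond, so the unsaturation ending is -yne.
Choose the numbering such that the aldehyde carbon is C-1 by definition.
This places the triple bond between C-5 and C-6.
The name is non-5-ynal.

non-5-ynal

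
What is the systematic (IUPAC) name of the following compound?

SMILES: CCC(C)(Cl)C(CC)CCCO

Counting along the main chain through the –OH group gives 7 carbons: the parent is heptane.
The principal characteristic group is an alcohol (–OH), named with the suffix -ol.
Choose the numbering such that numbering from this end puts the hydroxyl group at C-1 rather than C-7.
This places the hydroxyl at C-1; a chloro group at C-5; an ethyl group at C-4; a methyl group at C-5.
The substituents are ordered alphabetically, ignoring any di-/tri- multipliers.
Assembling the pieces gives 5-chloro-4-ethyl-5-methylheptan-1-ol.

5-chloro-4-ethyl-5-methylheptan-1-ol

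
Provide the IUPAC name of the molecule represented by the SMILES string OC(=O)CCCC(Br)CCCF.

5-bromo-8-fluorooctanoic acid

Counting along the main chain through the –COOH group gives 8 carbons: the parent is octane.
The highest-priority functional group is a carboxylic acid (terminal –COOH), so the name ends in -oic acid.
Number the chain so that the carboxylic acid carbon is C-1 by definition.
That gives a bromo group at C-5; a fluoro group at C-8.
The substituents are ordered alphabetically, ignoring any di-/tri- multipliers.
Assembling the pieces gives 5-bromo-8-fluorooctanoic acid.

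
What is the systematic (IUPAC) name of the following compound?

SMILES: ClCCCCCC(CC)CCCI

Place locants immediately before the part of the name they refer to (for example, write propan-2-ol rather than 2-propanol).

The parent chain contains 9 carbons (nonane).
The numbering direction is chosen so that the substituent locant set {1,4,9} is lower than {1,6,9} at the first point of difference.
That gives a chloro group at C-9; an ethyl group at C-4; an iodo group at C-1.
The substituents are ordered alphabetically, ignoring any di-/tri- multipliers.
Putting it together: 9-chloro-4-ethyl-1-iodononane.

9-chloro-4-ethyl-1-iodononane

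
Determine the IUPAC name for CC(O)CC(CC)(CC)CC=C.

The longest carbon chain that includes the –OH group and the multiple bond has 7 carbons, so the parent hydride is heptane.
An alcohol (–OH) is the principal characteristic group, giving the suffix -ol.
The chain contains a C=C double bond, so the unsaturation ending is -ene.
Number the chain so that numbering from this end puts the hydroxyl group at C-2 rather than C-6.
With this numbering: the hydroxyl at C-2; the double bond between C-6 and C-7; two ethyl groups at C-4.
The name is 4,4-diethylhept-6-en-2-ol.

4,4-diethylhept-6-en-2-ol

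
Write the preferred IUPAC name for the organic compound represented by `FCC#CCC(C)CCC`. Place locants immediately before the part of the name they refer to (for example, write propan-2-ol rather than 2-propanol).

1-fluoro-5-methyloct-2-yne

The longest chain bearing the multiple bond is 8 carbons long (octane).
The chain contains a C≡C triple bond, so the unsaturation ending is -yne.
Choose the numbering such that numbering from this end puts the triple bond at C-2 rather than C-6.
This places the triple bond between C-2 and C-3; a fluoro group at C-1; a methyl group at C-5.
Substituent prefixes are cited in alphabetical order (multiplying prefixes like di-/tri- are ignored for ordering).
Putting it together: 1-fluoro-5-methyloct-2-yne.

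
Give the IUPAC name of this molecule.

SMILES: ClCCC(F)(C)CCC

1-chloro-3-fluoro-3-methylhexane

The longest continuous carbon chain has 6 atoms, so the parent hydride is hexane.
The numbering direction is chosen so that the substituent locant set {1,3,3} is lower than {4,4,6} at the first point of difference.
With this numbering: a chloro group at C-1; a fluoro group at C-3; a methyl group at C-3.
Substituent prefixes are cited in alphabetical order (multiplying prefixes like di-/tri- are ignored for ordering).
Putting it together: 1-chloro-3-fluoro-3-methylhexane.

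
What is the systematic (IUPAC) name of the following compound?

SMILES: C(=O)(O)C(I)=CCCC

Counting along the main chain through the –COOH group and the multiple bond gives 6 carbons: the parent is hexane.
A carboxylic acid (terminal –COOH) is the principal characteristic group, giving the suffix -oic acid.
The chain contains a C=C double bond, so the unsaturation ending is -ene.
The numbering direction is chosen so that the carboxylic acid carbon is C-1 by definition.
With this numbering: the double bond between C-2 and C-3; an iodo group at C-2.
Putting it together: 2-iodohex-2-enoic acid.

2-iodohex-2-enoic acid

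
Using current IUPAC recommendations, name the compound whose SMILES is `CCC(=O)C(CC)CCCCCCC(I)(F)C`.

4-ethyl-11-fluoro-11-iodododecan-3-one

The longest carbon chain that includes the carbonyl has 12 carbons, so the parent hydride is dodecane.
A ketone (C=O on an internal carbon) is the principal characteristic group, giving the suffix -one.
Number the chain so that numbering from this end puts the carbonyl group at C-3 rather than C-10.
This places the carbonyl at C-3; an ethyl group at C-4; a fluoro group at C-11; an iodo group at C-11.
Substituent prefixes are cited in alphabetical order (multiplying prefixes like di-/tri- are ignored for ordering).
Assembling the pieces gives 4-ethyl-11-fluoro-11-iodododecan-3-one.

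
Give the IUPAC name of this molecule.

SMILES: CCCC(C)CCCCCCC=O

The longest chain bearing the –CHO group is 11 carbons long (undecane).
The principal characteristic group is an aldehyde (terminal –CHO), named with the suffix -al.
Number the chain so that the aldehyde carbon is C-1 by definition.
With this numbering: a methyl group at C-8.
Assembling the pieces gives 8-methylundecanal.

8-methylundecanal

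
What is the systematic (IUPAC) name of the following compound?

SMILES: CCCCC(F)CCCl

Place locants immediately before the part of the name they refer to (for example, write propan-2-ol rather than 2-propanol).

1-chloro-3-fluoroheptane

The longest continuous carbon chain has 7 atoms, so the parent hydride is heptane.
Number the chain so that the substituent locant set {1,3} is lower than {5,7} at the first point of difference.
This places a chloro group at C-1; a fluoro group at C-3.
Prefixes are listed alphabetically: chloro, fluoro.
The name is 1-chloro-3-fluoroheptane.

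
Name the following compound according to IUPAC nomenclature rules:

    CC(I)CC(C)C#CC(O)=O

6-iodo-4-methylhept-2-ynoic acid

Counting along the main chain through the –COOH group and the multiple bond gives 7 carbons: the parent is heptane.
The principal characteristic group is a carboxylic acid (terminal –COOH), named with the suffix -oic acid.
The chain contains a C≡C triple bond, so the unsaturation ending is -yne.
Choose the numbering such that the carboxylic acid carbon is C-1 by definition.
With this numbering: the triple bond between C-2 and C-3; an iodo group at C-6; a methyl group at C-4.
Prefixes are listed alphabetically: iodo, methyl.
The name is 6-iodo-4-methylhept-2-ynoic acid.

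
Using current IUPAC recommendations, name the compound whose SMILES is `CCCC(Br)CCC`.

4-bromoheptane

The longest carbon chain is 7 atoms: the parent is heptane.
Numbering from either end gives identical locants here.
This places a bromo group at C-4.
The name is 4-bromoheptane.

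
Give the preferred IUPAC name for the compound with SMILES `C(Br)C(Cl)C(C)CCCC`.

The longest continuous carbon chain has 7 atoms, so the parent hydride is heptane.
The numbering direction is chosen so that the substituent locant set {1,2,3} is lower than {5,6,7} at the first point of difference.
That gives a bromo group at C-1; a chloro group at C-2; a methyl group at C-3.
Prefixes are listed alphabetically: bromo, chloro, methyl.
The name is 1-bromo-2-chloro-3-methylheptane.

1-bromo-2-chloro-3-methylheptane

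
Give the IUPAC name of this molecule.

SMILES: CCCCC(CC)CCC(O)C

5-ethylnonan-2-ol

Counting along the main chain through the –OH group gives 9 carbons: the parent is nonane.
The highest-priority functional group is an alcohol (–OH), so the name ends in -ol.
Choose the numbering such that numbering from this end puts the hydroxyl group at C-2 rather than C-8.
That gives the hydroxyl at C-2; an ethyl group at C-5.
Assembling the pieces gives 5-ethylnonan-2-ol.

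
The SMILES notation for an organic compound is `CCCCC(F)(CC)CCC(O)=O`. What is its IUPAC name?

4-ethyl-4-fluorooctanoic acid

The longest carbon chain that includes the –COOH group has 8 carbons, so the parent hydride is octane.
The highest-priority functional group is a carboxylic acid (terminal –COOH), so the name ends in -oic acid.
Choose the numbering such that the carboxylic acid carbon is C-1 by definition.
That gives an ethyl group at C-4; a fluoro group at C-4.
The substituents are ordered alphabetically, ignoring any di-/tri- multipliers.
Putting it together: 4-ethyl-4-fluorooctanoic acid.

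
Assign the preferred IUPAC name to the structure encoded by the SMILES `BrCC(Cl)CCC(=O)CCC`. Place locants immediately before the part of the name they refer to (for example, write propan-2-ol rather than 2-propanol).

The longest chain bearing the carbonyl is 8 carbons long (octane).
The principal characteristic group is a ketone (C=O on an internal carbon), named with the suffix -one.
Choose the numbering such that numbering from this end puts the carbonyl group at C-4 rather than C-5.
With this numbering: the carbonyl at C-4; a bromo group at C-8; a chloro group at C-7.
The substituents are ordered alphabetically, ignoring any di-/tri- multipliers.
Assembling the pieces gives 8-bromo-7-chlorooctan-4-one.

8-bromo-7-chlorooctan-4-one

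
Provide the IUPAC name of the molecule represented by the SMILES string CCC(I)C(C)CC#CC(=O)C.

Counting along the main chain through the carbonyl and the multiple bond gives 9 carbons: the parent is nonane.
The highest-priority functional group is a ketone (C=O on an internal carbon), so the name ends in -one.
The chain contains a C≡C triple bond, so the unsaturation ending is -yne.
The numbering direction is chosen so that numbering from this end puts the carbonyl group at C-2 rather than C-8.
That gives the carbonyl at C-2; the triple bond between C-3 and C-4; an iodo group at C-7; a methyl group at C-6.
The substituents are ordered alphabetically, ignoring any di-/tri- multipliers.
The name is 7-iodo-6-methylnon-3-yn-2-one.

7-iodo-6-methylnon-3-yn-2-one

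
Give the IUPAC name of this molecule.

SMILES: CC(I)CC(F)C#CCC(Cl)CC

The longest carbon chain that includes the multiple bond has 10 carbons, so the parent hydride is decane.
A C≡C triple bond in the chain gives the infix -yne-.
Choose the numbering such that the substituent locant set {2,4,8} is lower than {3,7,9} at the first point of difference.
That gives the triple bond between C-5 and C-6; a chloro group at C-8; a fluoro group at C-4; an iodo group at C-2.
Substituent prefixes are cited in alphabetical order (multiplying prefixes like di-/tri- are ignored for ordering).
Assembling the pieces gives 8-chloro-4-fluoro-2-iododec-5-yne.

8-chloro-4-fluoro-2-iododec-5-yne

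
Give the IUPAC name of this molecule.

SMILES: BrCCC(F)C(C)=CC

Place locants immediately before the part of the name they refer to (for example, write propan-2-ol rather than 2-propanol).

6-bromo-4-fluoro-3-methylhex-2-ene

The longest chain bearing the multiple bond is 6 carbons long (hexane).
The chain contains a C=C double bond, so the unsaturation ending is -ene.
Choose the numbering such that numbering from this end puts the double bond at C-2 rather than C-4.
That gives the double bond between C-2 and C-3; a bromo group at C-6; a fluoro group at C-4; a methyl group at C-3.
Prefixes are listed alphabetically: bromo, fluoro, methyl.
Assembling the pieces gives 6-bromo-4-fluoro-3-methylhex-2-ene.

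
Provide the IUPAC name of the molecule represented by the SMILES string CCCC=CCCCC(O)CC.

The longest chain bearing the –OH group and the multiple bond is 11 carbons long (undecane).
The highest-priority functional group is an alcohol (–OH), so the name ends in -ol.
There is one C=C double bond, indicated by the ending -ene.
The numbering direction is chosen so that numbering from this end puts the hydroxyl group at C-3 rather than C-9.
With this numbering: the hydroxyl at C-3; the double bond between C-7 and C-8.
The name is undec-7-en-3-ol.

undec-7-en-3-ol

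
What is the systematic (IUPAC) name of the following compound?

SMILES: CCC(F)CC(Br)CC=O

3-bromo-5-fluoroheptanal

The longest carbon chain that includes the –CHO group has 7 carbons, so the parent hydride is heptane.
The principal characteristic group is an aldehyde (terminal –CHO), named with the suffix -al.
Number the chain so that the aldehyde carbon is C-1 by definition.
This places a bromo group at C-3; a fluoro group at C-5.
Prefixes are listed alphabetically: bromo, fluoro.
The name is 3-bromo-5-fluoroheptanal.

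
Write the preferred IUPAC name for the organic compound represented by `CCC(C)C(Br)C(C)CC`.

4-bromo-3,5-dimethylheptane

The longest continuous carbon chain has 7 atoms, so the parent hydride is heptane.
Numbering from either end gives identical locants here.
This places a bromo group at C-4; methyl groups at C-3 and C-5.
Prefixes are listed alphabetically: bromo, methyl.
Putting it together: 4-bromo-3,5-dimethylheptane.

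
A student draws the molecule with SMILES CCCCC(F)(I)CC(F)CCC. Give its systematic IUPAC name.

4,6-difluoro-6-iododecane

The longest continuous carbon chain has 10 atoms, so the parent hydride is decane.
Number the chain so that the substituent locant set {4,6,6} is lower than {5,5,7} at the first point of difference.
That gives fluoro groups at C-4 and C-6; an iodo group at C-6.
Substituent prefixes are cited in alphabetical order (multiplying prefixes like di-/tri- are ignored for ordering).
Assembling the pieces gives 4,6-difluoro-6-iododecane.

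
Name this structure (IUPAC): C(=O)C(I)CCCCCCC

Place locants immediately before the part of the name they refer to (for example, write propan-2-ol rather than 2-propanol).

2-iodononanal

The longest chain bearing the –CHO group is 9 carbons long (nonane).
The principal characteristic group is an aldehyde (terminal –CHO), named with the suffix -al.
Number the chain so that the aldehyde carbon is C-1 by definition.
This places an iodo group at C-2.
The name is 2-iodononanal.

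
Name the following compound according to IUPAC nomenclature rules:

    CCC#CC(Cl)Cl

1,1-dichloropent-2-yne

Counting along the main chain through the multiple bond gives 5 carbons: the parent is pentane.
There is one C≡C triple bond, indicated by the ending -yne.
The numbering direction is chosen so that numbering from this end puts the triple bond at C-2 rather than C-3.
This places the triple bond between C-2 and C-3; two chloro groups at C-1.
Assembling the pieces gives 1,1-dichloropent-2-yne.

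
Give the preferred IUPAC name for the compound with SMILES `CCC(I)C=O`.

The longest carbon chain that includes the –CHO group has 4 carbons, so the parent hydride is butane.
An aldehyde (terminal –CHO) is the principal characteristic group, giving the suffix -al.
The numbering direction is chosen so that the aldehyde carbon is C-1 by definition.
This places an iodo group at C-2.
The name is 2-iodobutanal.

2-iodobutanal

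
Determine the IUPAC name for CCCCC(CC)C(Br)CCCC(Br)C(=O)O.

The longest carbon chain that includes the –COOH group has 11 carbons, so the parent hydride is undecane.
The principal characteristic group is a carboxylic acid (terminal –COOH), named with the suffix -oic acid.
The numbering direction is chosen so that the carboxylic acid carbon is C-1 by definition.
With this numbering: bromo groups at C-2 and C-6; an ethyl group at C-7.
The substituents are ordered alphabetically, ignoring any di-/tri- multipliers.
The name is 2,6-dibromo-7-ethylundecanoic acid.

2,6-dibromo-7-ethylundecanoic acid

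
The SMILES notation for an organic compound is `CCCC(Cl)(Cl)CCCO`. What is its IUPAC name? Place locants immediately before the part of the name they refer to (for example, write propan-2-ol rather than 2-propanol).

4,4-dichloroheptan-1-ol

The longest carbon chain that includes the –OH group has 7 carbons, so the parent hydride is heptane.
The principal characteristic group is an alcohol (–OH), named with the suffix -ol.
The numbering direction is chosen so that numbering from this end puts the hydroxyl group at C-1 rather than C-7.
With this numbering: the hydroxyl at C-1; two chloro groups at C-4.
Assembling the pieces gives 4,4-dichloroheptan-1-ol.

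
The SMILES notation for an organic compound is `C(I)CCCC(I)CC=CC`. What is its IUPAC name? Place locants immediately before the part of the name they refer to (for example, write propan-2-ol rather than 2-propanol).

Counting along the main chain through the multiple bond gives 9 carbons: the parent is nonane.
A C=C double bond in the chain gives the infix -ene-.
Number the chain so that numbering from this end puts the double bond at C-2 rather than C-7.
That gives the double bond between C-2 and C-3; iodo groups at C-5 and C-9.
Putting it together: 5,9-diiodonon-2-ene.

5,9-diiodonon-2-ene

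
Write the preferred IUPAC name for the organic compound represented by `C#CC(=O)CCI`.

5-iodopent-1-yn-3-one

The longest carbon chain that includes the carbonyl and the multiple bond has 5 carbons, so the parent hydride is pentane.
A ketone (C=O on an internal carbon) is the principal characteristic group, giving the suffix -one.
A C≡C triple bond in the chain gives the infix -yne-.
The numbering direction is chosen so that numbering from this end puts the triple bond at C-1 rather than C-4.
This places the carbonyl at C-3; the triple bond between C-1 and C-2; an iodo group at C-5.
Putting it together: 5-iodopent-1-yn-3-one.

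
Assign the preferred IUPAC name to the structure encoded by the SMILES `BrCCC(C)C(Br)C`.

1,4-dibromo-3-methylpentane

The parent chain contains 5 carbons (pentane).
The numbering direction is chosen so that the substituent locant set {1,3,4} is lower than {2,3,5} at the first point of difference.
With this numbering: bromo groups at C-1 and C-4; a methyl group at C-3.
The substituents are ordered alphabetically, ignoring any di-/tri- multipliers.
The name is 1,4-dibromo-3-methylpentane.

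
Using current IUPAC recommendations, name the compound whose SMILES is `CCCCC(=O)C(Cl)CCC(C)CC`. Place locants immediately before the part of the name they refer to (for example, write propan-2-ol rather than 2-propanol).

The longest chain bearing the carbonyl is 11 carbons long (undecane).
The principal characteristic group is a ketone (C=O on an internal carbon), named with the suffix -one.
The numbering direction is chosen so that numbering from this end puts the carbonyl group at C-5 rather than C-7.
This places the carbonyl at C-5; a chloro group at C-6; a methyl group at C-9.
Prefixes are listed alphabetically: chloro, methyl.
Putting it together: 6-chloro-9-methylundecan-5-one.

6-chloro-9-methylundecan-5-one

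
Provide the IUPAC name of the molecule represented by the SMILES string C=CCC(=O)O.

but-3-enoic acid

The longest carbon chain that includes the –COOH group and the multiple bond has 4 carbons, so the parent hydride is butane.
A carboxylic acid (terminal –COOH) is the principal characteristic group, giving the suffix -oic acid.
The chain contains a C=C double bond, so the unsaturation ending is -ene.
Number the chain so that the carboxylic acid carbon is C-1 by definition.
This places the double bond between C-3 and C-4.
The name is but-3-enoic acid.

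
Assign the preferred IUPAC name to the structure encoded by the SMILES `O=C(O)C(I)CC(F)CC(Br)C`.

The longest chain bearing the –COOH group is 7 carbons long (heptane).
A carboxylic acid (terminal –COOH) is the principal characteristic group, giving the suffix -oic acid.
The numbering direction is chosen so that the carboxylic acid carbon is C-1 by definition.
This places a bromo group at C-6; a fluoro group at C-4; an iodo group at C-2.
Prefixes are listed alphabetically: bromo, fluoro, iodo.
Assembling the pieces gives 6-bromo-4-fluoro-2-iodoheptanoic acid.

6-bromo-4-fluoro-2-iodoheptanoic acid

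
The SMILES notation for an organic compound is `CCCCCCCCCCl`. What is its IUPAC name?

1-chlorononane

The longest continuous carbon chain has 9 atoms, so the parent hydride is nonane.
Choose the numbering such that the substituent locant set {1} is lower than {9} at the first point of difference.
That gives a chloro group at C-1.
Assembling the pieces gives 1-chlorononane.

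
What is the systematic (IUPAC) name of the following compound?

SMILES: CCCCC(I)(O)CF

1-fluoro-2-iodohexan-2-ol

The longest carbon chain that includes the –OH group has 6 carbons, so the parent hydride is hexane.
An alcohol (–OH) is the principal characteristic group, giving the suffix -ol.
The numbering direction is chosen so that numbering from this end puts the hydroxyl group at C-2 rather than C-5.
That gives the hydroxyl at C-2; a fluoro group at C-1; an iodo group at C-2.
Prefixes are listed alphabetically: fluoro, iodo.
The name is 1-fluoro-2-iodohexan-2-ol.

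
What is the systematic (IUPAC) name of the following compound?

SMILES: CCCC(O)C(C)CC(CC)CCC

7-ethyl-5-methyldecan-4-ol

The longest carbon chain that includes the –OH group has 10 carbons, so the parent hydride is decane.
The principal characteristic group is an alcohol (–OH), named with the suffix -ol.
Number the chain so that numbering from this end puts the hydroxyl group at C-4 rather than C-7.
That gives the hydroxyl at C-4; an ethyl group at C-7; a methyl group at C-5.
Substituent prefixes are cited in alphabetical order (multiplying prefixes like di-/tri- are ignored for ordering).
The name is 7-ethyl-5-methyldecan-4-ol.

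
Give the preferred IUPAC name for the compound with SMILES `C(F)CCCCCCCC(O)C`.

10-fluorodecan-2-ol

The longest chain bearing the –OH group is 10 carbons long (decane).
An alcohol (–OH) is the principal characteristic group, giving the suffix -ol.
The numbering direction is chosen so that numbering from this end puts the hydroxyl group at C-2 rather than C-9.
That gives the hydroxyl at C-2; a fluoro group at C-10.
Putting it together: 10-fluorodecan-2-ol.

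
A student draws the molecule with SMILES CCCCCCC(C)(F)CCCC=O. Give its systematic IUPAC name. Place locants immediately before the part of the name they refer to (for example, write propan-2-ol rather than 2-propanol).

Counting along the main chain through the –CHO group gives 11 carbons: the parent is undecane.
The principal characteristic group is an aldehyde (terminal –CHO), named with the suffix -al.
Number the chain so that the aldehyde carbon is C-1 by definition.
That gives a fluoro group at C-5; a methyl group at C-5.
The substituents are ordered alphabetically, ignoring any di-/tri- multipliers.
Assembling the pieces gives 5-fluoro-5-methylundecanal.

5-fluoro-5-methylundecanal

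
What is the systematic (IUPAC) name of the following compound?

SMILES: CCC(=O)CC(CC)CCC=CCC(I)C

Counting along the main chain through the carbonyl and the multiple bond gives 12 carbons: the parent is dodecane.
The principal characteristic group is a ketone (C=O on an internal carbon), named with the suffix -one.
A C=C double bond in the chain gives the infix -ene-.
The numbering direction is chosen so that numbering from this end puts the carbonyl group at C-3 rather than C-10.
With this numbering: the carbonyl at C-3; the double bond between C-8 and C-9; an ethyl group at C-5; an iodo group at C-11.
Prefixes are listed alphabetically: ethyl, iodo.
Assembling the pieces gives 5-ethyl-11-iodododec-8-en-3-one.

5-ethyl-11-iodododec-8-en-3-one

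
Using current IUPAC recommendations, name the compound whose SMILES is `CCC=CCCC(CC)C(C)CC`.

7-ethyl-8-methyldec-3-ene

Counting along the main chain through the multiple bond gives 10 carbons: the parent is decane.
There is one C=C double bond, indicated by the ending -ene.
Number the chain so that numbering from this end puts the double bond at C-3 rather than C-7.
This places the double bond between C-3 and C-4; an ethyl group at C-7; a methyl group at C-8.
Prefixes are listed alphabetically: ethyl, methyl.
Assembling the pieces gives 7-ethyl-8-methyldec-3-ene.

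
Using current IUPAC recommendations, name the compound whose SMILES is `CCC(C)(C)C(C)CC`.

3,3,4-trimethylhexane

The longest continuous carbon chain has 6 atoms, so the parent hydride is hexane.
Number the chain so that the substituent locant set {3,3,4} is lower than {3,4,4} at the first point of difference.
With this numbering: methyl groups at C-3 (×2) and C-4.
Assembling the pieces gives 3,3,4-trimethylhexane.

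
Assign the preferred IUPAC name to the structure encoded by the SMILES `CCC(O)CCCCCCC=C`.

undec-10-en-3-ol

Counting along the main chain through the –OH group and the multiple bond gives 11 carbons: the parent is undecane.
The principal characteristic group is an alcohol (–OH), named with the suffix -ol.
The chain contains a C=C double bond, so the unsaturation ending is -ene.
Number the chain so that numbering from this end puts the hydroxyl group at C-3 rather than C-9.
That gives the hydroxyl at C-3; the double bond between C-10 and C-11.
The name is undec-10-en-3-ol.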